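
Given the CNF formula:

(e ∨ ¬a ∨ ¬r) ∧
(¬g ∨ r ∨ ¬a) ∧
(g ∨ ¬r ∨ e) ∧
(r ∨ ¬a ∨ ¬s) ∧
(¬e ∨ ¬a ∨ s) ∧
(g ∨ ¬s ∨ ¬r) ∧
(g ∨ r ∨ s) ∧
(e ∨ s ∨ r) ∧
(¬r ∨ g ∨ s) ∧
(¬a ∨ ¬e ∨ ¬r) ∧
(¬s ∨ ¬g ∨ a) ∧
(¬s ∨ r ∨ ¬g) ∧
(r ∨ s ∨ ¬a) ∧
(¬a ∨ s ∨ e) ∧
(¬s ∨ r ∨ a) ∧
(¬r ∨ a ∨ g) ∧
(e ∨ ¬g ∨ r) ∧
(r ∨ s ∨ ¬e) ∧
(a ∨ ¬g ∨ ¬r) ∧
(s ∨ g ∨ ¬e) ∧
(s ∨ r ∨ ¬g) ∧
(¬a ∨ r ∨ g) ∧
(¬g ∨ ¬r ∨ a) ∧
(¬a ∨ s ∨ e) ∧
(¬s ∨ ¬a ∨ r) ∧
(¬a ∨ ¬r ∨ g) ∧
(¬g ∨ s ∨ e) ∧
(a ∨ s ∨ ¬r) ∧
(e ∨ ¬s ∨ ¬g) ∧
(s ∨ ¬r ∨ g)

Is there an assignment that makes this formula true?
No

No, the formula is not satisfiable.

No assignment of truth values to the variables can make all 30 clauses true simultaneously.

The formula is UNSAT (unsatisfiable).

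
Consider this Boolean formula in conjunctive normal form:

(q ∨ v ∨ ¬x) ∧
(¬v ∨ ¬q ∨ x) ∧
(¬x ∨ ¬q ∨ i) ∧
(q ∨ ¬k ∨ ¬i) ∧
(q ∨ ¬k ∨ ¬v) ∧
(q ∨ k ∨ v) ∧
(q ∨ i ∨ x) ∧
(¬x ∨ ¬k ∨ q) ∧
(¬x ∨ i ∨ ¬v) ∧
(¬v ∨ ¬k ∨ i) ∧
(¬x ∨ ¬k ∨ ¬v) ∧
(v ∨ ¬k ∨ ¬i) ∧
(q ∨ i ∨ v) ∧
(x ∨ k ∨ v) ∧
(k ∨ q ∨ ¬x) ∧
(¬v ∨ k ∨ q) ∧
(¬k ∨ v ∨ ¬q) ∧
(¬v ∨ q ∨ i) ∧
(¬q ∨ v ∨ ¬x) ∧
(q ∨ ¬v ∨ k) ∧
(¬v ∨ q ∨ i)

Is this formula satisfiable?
Yes

Yes, the formula is satisfiable.

One satisfying assignment is: k=False, v=True, q=True, i=True, x=True

Verification: With this assignment, all 21 clauses evaluate to true.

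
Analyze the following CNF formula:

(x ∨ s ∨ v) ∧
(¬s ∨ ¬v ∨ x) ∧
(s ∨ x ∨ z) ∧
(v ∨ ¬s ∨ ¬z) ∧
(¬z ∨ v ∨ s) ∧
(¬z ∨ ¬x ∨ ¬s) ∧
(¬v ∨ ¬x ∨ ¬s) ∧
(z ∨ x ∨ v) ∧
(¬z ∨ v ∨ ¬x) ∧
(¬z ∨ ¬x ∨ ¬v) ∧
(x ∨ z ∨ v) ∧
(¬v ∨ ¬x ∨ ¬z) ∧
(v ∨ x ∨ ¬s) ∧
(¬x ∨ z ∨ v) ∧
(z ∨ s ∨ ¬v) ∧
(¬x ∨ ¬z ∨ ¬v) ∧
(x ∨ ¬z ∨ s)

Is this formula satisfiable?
No

No, the formula is not satisfiable.

No assignment of truth values to the variables can make all 17 clauses true simultaneously.

The formula is UNSAT (unsatisfiable).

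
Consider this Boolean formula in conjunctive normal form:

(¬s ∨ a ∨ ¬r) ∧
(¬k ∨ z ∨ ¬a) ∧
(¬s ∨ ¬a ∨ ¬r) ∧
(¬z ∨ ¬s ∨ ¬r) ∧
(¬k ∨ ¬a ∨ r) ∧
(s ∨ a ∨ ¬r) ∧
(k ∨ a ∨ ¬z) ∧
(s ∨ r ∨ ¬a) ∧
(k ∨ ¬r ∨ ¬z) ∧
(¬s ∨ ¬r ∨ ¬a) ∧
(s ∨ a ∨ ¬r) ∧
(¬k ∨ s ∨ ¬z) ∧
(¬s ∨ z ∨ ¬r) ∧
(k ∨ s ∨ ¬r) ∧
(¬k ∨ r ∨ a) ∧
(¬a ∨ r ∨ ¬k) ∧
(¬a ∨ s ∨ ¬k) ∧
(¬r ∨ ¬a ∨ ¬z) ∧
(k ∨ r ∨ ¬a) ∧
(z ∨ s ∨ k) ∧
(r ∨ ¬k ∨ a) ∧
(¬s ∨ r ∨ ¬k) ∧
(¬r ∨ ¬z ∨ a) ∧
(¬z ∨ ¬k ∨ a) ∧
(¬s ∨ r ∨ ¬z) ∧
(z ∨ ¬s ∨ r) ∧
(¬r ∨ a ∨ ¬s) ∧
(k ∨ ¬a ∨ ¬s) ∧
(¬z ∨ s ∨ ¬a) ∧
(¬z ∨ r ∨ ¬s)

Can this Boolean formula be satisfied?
No

No, the formula is not satisfiable.

No assignment of truth values to the variables can make all 30 clauses true simultaneously.

The formula is UNSAT (unsatisfiable).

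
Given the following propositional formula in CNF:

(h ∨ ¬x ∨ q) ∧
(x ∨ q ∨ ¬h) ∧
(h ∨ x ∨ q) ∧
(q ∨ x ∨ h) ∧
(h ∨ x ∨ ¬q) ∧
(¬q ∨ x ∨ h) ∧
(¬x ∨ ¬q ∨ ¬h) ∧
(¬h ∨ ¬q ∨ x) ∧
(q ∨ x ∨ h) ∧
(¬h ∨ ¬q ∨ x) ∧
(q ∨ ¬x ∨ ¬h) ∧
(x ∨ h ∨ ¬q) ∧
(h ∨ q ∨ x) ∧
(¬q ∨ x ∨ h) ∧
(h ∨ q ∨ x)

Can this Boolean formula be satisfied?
Yes

Yes, the formula is satisfiable.

One satisfying assignment is: q=True, h=False, x=True

Verification: With this assignment, all 15 clauses evaluate to true.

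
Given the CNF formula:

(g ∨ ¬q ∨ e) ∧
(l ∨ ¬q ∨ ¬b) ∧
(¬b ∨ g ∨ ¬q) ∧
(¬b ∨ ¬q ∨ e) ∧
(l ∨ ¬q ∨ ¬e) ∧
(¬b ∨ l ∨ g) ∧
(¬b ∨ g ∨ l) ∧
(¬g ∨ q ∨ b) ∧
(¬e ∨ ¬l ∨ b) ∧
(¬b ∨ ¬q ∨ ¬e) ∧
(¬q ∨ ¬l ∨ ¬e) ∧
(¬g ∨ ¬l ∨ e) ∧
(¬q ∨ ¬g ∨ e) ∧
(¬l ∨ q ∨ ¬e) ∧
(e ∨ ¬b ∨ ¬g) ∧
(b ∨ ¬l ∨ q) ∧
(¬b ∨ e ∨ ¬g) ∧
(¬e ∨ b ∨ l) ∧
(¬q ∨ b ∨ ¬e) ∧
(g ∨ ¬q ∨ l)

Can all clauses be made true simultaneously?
Yes

Yes, the formula is satisfiable.

One satisfying assignment is: e=False, b=False, g=False, l=False, q=False

Verification: With this assignment, all 20 clauses evaluate to true.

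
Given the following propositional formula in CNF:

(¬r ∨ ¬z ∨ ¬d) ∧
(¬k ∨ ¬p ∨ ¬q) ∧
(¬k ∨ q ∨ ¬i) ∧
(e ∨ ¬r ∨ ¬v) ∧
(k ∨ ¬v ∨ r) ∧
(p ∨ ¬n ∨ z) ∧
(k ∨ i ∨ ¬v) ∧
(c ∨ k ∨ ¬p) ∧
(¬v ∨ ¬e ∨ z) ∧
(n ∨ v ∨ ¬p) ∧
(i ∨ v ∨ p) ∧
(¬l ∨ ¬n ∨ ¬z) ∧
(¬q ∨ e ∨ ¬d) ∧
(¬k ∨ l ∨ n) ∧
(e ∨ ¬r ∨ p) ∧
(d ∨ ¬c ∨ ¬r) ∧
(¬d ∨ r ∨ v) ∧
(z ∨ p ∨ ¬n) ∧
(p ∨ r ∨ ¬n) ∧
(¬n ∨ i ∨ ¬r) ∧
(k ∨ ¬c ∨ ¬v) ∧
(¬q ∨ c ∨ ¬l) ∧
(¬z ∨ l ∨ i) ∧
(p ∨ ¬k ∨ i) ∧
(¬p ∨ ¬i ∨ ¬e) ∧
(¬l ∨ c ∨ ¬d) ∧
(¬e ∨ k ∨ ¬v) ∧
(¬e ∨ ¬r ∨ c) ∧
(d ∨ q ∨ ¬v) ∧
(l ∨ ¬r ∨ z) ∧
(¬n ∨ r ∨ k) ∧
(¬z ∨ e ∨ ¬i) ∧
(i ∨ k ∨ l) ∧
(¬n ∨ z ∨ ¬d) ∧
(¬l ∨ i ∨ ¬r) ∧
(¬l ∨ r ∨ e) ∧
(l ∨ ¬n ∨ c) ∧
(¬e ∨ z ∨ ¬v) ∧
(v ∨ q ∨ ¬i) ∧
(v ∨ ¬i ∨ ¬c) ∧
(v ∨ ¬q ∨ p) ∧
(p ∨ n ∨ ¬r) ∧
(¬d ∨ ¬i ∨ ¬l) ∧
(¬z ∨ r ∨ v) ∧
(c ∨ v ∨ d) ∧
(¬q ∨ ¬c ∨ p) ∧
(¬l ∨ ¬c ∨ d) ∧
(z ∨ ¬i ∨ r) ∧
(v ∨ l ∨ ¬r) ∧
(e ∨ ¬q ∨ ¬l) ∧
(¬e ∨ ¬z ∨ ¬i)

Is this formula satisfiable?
Yes

Yes, the formula is satisfiable.

One satisfying assignment is: l=True, v=True, q=False, z=True, k=True, c=True, n=False, r=False, i=False, p=True, e=True, d=True

Verification: With this assignment, all 51 clauses evaluate to true.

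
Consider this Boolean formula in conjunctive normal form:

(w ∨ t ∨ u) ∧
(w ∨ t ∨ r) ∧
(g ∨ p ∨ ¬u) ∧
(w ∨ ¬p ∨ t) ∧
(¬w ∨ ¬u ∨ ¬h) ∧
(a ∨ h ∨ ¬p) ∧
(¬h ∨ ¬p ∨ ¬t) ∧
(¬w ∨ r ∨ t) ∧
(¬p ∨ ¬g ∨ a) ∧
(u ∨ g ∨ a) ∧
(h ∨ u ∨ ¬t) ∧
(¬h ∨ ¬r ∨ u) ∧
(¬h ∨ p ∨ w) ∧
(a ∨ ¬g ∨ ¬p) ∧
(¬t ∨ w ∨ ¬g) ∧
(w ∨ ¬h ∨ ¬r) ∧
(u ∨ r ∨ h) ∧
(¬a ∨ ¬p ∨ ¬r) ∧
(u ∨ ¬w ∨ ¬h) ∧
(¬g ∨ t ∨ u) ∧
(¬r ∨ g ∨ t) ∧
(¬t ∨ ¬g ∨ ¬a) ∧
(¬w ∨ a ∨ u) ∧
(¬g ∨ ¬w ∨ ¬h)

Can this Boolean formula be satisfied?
Yes

Yes, the formula is satisfiable.

One satisfying assignment is: w=True, h=False, g=True, a=False, u=True, r=True, t=False, p=False

Verification: With this assignment, all 24 clauses evaluate to true.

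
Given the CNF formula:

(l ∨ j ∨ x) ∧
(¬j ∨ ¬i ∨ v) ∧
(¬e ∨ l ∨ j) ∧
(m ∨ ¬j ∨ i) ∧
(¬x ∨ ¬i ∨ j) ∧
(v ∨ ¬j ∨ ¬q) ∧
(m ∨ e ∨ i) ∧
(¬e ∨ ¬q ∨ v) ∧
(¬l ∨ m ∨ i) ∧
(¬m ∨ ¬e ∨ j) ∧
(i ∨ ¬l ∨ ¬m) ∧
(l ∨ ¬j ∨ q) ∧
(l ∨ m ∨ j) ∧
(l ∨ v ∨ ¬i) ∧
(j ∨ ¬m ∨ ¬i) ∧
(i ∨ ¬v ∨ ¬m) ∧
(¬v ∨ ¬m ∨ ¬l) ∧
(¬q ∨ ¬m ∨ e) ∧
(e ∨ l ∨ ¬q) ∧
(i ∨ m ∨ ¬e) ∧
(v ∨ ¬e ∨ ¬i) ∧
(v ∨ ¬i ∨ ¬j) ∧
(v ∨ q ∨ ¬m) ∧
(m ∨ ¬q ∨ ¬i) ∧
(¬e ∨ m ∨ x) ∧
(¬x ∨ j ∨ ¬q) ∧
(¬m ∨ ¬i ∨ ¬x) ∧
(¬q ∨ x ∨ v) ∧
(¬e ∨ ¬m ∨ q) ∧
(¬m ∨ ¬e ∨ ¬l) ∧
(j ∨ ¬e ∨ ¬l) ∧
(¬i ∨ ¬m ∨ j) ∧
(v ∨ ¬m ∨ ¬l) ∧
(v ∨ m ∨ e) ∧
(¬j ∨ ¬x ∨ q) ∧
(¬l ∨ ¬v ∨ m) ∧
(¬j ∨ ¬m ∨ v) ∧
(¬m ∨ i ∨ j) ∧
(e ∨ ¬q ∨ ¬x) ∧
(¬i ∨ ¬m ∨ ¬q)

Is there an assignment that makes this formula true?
No

No, the formula is not satisfiable.

No assignment of truth values to the variables can make all 40 clauses true simultaneously.

The formula is UNSAT (unsatisfiable).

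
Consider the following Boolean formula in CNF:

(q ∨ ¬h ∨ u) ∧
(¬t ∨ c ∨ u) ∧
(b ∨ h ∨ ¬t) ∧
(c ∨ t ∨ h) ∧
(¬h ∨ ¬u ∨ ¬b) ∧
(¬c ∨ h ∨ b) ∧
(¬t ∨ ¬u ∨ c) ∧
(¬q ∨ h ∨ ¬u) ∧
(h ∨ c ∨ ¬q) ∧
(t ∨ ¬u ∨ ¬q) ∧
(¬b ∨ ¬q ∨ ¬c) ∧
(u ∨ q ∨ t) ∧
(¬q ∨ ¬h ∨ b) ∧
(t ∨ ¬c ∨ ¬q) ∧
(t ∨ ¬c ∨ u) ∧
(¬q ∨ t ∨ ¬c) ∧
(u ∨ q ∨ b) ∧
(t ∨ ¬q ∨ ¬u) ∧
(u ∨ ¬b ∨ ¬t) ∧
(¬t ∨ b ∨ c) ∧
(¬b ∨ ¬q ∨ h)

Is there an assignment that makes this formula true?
Yes

Yes, the formula is satisfiable.

One satisfying assignment is: h=True, b=False, u=True, c=False, q=False, t=False

Verification: With this assignment, all 21 clauses evaluate to true.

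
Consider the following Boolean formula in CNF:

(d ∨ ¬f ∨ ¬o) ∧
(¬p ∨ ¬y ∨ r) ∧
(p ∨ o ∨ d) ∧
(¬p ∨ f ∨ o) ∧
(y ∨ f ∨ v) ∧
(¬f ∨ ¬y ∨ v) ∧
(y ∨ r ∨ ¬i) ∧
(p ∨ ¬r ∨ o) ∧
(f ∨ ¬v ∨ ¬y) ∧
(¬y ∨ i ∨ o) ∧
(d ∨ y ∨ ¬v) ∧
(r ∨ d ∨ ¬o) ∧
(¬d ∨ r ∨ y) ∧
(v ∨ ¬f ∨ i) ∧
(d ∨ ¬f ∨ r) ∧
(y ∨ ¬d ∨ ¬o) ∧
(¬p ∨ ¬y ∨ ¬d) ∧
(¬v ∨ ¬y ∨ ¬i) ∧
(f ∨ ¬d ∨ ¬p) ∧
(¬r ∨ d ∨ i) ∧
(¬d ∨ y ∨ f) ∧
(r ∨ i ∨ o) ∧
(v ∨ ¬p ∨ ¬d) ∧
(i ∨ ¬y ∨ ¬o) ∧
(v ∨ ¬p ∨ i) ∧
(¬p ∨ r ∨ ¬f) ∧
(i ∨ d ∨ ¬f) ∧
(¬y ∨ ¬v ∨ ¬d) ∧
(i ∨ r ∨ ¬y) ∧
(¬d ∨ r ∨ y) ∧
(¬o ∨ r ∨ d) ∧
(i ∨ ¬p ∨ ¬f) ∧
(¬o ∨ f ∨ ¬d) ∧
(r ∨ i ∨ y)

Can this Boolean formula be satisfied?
Yes

Yes, the formula is satisfiable.

One satisfying assignment is: f=False, i=True, r=False, d=True, p=False, v=False, y=True, o=False

Verification: With this assignment, all 34 clauses evaluate to true.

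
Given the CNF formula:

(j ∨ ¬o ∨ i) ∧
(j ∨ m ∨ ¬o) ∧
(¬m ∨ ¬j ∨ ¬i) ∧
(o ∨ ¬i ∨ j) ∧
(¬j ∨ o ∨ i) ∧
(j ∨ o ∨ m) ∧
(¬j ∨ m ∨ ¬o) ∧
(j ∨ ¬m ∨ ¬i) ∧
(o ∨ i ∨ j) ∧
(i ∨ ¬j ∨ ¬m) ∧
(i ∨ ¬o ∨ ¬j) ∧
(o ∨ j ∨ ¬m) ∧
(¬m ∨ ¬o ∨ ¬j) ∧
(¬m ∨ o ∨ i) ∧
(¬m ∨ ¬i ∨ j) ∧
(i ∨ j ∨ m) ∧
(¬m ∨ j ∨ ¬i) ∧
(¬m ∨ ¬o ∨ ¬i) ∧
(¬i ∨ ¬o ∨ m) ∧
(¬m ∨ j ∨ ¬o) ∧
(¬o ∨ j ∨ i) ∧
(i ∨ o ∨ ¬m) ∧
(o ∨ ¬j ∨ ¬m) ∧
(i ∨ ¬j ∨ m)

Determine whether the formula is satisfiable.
Yes

Yes, the formula is satisfiable.

One satisfying assignment is: j=True, m=False, i=True, o=False

Verification: With this assignment, all 24 clauses evaluate to true.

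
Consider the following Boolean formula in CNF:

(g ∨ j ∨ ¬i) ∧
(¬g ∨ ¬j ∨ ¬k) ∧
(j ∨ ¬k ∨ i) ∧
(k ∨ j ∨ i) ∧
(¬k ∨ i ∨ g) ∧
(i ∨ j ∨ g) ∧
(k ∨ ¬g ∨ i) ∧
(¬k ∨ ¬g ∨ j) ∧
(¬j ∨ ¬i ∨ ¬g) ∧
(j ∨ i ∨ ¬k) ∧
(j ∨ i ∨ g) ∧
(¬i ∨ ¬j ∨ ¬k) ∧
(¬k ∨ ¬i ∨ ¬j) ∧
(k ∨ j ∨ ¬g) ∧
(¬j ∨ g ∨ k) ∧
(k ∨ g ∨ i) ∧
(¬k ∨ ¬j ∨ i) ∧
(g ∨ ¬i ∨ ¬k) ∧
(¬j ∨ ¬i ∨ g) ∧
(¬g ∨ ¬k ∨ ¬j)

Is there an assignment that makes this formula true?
No

No, the formula is not satisfiable.

No assignment of truth values to the variables can make all 20 clauses true simultaneously.

The formula is UNSAT (unsatisfiable).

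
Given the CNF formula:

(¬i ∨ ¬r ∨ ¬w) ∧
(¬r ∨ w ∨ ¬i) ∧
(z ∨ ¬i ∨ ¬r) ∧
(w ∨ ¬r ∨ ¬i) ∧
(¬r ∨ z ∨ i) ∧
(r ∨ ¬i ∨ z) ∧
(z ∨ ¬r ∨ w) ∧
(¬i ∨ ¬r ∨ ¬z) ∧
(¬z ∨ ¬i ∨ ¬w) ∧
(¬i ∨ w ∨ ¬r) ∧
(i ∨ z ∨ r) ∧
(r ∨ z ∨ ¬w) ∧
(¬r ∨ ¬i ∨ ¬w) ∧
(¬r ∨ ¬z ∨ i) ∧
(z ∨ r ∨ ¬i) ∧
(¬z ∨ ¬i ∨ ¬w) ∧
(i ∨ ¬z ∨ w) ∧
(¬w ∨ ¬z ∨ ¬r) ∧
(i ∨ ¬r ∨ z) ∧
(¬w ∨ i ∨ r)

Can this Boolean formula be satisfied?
Yes

Yes, the formula is satisfiable.

One satisfying assignment is: z=True, w=False, r=False, i=True

Verification: With this assignment, all 20 clauses evaluate to true.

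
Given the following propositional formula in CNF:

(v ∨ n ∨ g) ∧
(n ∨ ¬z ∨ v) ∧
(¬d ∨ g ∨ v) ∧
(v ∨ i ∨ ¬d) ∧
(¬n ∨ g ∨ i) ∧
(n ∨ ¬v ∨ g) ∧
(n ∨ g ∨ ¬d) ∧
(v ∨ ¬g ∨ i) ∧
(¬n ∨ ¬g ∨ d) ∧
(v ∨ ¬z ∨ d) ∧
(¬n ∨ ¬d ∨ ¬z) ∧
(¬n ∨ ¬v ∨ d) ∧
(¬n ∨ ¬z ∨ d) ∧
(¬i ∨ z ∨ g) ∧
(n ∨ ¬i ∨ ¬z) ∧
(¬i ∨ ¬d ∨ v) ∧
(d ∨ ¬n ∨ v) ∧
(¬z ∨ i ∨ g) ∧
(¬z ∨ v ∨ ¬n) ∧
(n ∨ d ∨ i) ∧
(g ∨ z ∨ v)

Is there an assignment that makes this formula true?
Yes

Yes, the formula is satisfiable.

One satisfying assignment is: v=False, g=True, i=True, n=False, d=False, z=False

Verification: With this assignment, all 21 clauses evaluate to true.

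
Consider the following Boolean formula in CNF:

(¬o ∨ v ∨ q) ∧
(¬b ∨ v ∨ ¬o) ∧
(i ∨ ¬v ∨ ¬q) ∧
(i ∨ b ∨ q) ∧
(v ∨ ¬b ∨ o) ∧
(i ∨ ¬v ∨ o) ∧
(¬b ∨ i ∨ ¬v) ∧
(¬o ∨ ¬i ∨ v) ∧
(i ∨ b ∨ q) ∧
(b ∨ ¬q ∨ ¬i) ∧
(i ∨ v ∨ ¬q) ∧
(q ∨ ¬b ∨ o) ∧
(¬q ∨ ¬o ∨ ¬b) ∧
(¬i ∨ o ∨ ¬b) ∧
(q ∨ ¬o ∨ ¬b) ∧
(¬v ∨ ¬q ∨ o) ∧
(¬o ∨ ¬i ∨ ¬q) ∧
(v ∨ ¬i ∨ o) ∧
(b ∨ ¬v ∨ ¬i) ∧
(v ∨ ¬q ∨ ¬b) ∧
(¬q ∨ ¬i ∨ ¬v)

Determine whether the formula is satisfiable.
No

No, the formula is not satisfiable.

No assignment of truth values to the variables can make all 21 clauses true simultaneously.

The formula is UNSAT (unsatisfiable).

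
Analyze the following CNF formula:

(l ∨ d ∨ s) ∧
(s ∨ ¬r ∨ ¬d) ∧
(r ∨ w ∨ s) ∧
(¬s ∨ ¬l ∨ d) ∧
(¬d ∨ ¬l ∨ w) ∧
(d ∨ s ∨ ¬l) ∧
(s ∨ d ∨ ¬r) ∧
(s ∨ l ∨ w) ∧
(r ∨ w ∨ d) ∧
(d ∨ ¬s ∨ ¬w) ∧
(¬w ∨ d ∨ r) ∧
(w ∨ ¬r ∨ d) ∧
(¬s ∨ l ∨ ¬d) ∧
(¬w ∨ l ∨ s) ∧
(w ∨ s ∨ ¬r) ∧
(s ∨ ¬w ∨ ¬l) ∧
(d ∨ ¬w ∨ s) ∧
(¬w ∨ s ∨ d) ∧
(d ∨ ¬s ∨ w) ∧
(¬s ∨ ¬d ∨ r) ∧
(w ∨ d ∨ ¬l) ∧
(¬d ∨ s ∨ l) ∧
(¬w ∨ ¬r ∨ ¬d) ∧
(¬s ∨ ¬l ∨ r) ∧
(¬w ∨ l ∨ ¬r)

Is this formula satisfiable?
No

No, the formula is not satisfiable.

No assignment of truth values to the variables can make all 25 clauses true simultaneously.

The formula is UNSAT (unsatisfiable).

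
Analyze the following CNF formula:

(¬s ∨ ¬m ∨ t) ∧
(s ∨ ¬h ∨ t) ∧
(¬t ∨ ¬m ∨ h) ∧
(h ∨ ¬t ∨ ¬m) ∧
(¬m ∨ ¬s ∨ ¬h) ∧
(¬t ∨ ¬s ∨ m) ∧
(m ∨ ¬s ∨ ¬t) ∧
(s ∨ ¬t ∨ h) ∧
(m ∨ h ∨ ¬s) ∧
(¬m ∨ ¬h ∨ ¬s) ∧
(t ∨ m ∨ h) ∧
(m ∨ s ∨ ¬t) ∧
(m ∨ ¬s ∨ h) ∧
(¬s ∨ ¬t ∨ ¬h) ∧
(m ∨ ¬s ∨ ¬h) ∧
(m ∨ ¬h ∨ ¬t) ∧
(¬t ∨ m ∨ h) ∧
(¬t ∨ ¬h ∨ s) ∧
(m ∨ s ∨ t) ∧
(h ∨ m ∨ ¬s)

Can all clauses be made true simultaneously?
Yes

Yes, the formula is satisfiable.

One satisfying assignment is: t=False, h=False, s=False, m=True

Verification: With this assignment, all 20 clauses evaluate to true.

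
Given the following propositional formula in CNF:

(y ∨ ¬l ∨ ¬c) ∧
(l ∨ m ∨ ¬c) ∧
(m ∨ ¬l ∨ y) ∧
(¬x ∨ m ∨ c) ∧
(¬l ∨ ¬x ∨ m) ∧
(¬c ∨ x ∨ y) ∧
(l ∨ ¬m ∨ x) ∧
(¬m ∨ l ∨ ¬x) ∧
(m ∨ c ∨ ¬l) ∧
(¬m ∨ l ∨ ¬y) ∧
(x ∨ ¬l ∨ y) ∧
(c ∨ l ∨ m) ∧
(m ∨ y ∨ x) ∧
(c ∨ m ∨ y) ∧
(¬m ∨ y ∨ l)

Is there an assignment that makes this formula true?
Yes

Yes, the formula is satisfiable.

One satisfying assignment is: m=True, y=False, x=True, l=True, c=False

Verification: With this assignment, all 15 clauses evaluate to true.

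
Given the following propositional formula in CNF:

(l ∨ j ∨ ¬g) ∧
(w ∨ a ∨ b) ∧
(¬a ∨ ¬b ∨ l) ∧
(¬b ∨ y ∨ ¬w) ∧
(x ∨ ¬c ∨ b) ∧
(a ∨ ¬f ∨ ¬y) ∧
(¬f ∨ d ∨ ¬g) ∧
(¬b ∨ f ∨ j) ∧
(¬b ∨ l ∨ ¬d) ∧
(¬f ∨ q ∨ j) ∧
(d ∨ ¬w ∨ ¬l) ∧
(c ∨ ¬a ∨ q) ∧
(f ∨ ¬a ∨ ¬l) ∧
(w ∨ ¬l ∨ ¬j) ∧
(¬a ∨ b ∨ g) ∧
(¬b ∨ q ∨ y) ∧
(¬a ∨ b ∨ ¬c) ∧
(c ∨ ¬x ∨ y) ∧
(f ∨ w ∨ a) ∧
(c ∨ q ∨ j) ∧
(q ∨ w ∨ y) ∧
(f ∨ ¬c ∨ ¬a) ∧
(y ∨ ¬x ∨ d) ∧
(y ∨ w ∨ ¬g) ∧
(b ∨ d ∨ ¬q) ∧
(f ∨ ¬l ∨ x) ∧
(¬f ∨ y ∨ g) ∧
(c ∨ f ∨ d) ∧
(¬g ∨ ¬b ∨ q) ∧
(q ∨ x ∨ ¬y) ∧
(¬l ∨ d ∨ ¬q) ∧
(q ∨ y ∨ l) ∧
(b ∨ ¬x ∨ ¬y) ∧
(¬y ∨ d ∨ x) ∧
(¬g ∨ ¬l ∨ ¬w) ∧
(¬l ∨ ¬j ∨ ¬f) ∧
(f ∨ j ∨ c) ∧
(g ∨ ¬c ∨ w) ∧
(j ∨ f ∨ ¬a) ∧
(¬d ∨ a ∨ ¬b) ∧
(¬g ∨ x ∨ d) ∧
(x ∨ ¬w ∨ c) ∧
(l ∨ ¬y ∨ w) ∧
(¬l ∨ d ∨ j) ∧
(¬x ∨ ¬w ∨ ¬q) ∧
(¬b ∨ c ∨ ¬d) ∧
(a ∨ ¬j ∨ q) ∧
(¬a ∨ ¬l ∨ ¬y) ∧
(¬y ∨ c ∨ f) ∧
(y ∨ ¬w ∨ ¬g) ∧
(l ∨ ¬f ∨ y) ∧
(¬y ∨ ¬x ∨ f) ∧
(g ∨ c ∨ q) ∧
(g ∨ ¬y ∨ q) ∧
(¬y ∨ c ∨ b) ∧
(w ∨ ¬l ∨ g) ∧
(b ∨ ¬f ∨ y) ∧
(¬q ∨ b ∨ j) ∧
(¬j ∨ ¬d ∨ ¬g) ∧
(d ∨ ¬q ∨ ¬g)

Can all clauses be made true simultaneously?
Yes

Yes, the formula is satisfiable.

One satisfying assignment is: b=False, q=False, d=True, y=False, w=True, f=False, x=True, l=True, a=False, c=True, g=False, j=False

Verification: With this assignment, all 60 clauses evaluate to true.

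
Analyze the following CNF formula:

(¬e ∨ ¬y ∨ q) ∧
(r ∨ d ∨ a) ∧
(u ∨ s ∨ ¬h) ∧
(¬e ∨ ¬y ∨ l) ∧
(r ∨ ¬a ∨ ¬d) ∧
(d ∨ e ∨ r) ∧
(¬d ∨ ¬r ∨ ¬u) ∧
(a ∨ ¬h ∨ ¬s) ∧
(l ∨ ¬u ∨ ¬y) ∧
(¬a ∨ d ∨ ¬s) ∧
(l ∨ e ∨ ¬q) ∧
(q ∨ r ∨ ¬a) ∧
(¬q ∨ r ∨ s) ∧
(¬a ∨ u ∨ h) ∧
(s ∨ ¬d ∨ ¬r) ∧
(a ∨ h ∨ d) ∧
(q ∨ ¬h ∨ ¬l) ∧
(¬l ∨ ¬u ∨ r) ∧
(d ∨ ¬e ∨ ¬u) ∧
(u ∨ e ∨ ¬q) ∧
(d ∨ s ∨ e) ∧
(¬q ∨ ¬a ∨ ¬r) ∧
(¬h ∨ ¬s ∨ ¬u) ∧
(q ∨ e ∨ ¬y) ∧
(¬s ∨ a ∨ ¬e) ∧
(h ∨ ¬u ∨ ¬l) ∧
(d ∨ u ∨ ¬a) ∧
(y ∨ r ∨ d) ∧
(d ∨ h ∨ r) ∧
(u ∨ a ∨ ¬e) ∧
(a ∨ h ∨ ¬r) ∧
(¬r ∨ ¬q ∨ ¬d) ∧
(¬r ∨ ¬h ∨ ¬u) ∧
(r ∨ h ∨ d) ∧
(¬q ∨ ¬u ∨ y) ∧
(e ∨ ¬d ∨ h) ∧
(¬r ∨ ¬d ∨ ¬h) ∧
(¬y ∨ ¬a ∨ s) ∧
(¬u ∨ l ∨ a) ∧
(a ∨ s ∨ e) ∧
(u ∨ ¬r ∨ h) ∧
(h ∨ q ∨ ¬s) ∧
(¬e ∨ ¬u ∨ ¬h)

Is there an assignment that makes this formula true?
No

No, the formula is not satisfiable.

No assignment of truth values to the variables can make all 43 clauses true simultaneously.

The formula is UNSAT (unsatisfiable).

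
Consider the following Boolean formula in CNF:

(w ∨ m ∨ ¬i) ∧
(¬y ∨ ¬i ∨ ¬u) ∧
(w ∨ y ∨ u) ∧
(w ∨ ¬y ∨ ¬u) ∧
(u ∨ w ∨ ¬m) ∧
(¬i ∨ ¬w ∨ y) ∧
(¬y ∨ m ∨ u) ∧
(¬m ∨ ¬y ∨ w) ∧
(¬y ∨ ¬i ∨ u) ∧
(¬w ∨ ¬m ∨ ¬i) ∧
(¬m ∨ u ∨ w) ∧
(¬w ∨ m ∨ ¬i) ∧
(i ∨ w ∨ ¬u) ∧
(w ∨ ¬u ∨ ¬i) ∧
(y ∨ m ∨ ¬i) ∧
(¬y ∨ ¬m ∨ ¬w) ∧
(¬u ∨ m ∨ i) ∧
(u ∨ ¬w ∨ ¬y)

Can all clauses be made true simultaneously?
Yes

Yes, the formula is satisfiable.

One satisfying assignment is: i=False, y=False, m=False, u=False, w=True

Verification: With this assignment, all 18 clauses evaluate to true.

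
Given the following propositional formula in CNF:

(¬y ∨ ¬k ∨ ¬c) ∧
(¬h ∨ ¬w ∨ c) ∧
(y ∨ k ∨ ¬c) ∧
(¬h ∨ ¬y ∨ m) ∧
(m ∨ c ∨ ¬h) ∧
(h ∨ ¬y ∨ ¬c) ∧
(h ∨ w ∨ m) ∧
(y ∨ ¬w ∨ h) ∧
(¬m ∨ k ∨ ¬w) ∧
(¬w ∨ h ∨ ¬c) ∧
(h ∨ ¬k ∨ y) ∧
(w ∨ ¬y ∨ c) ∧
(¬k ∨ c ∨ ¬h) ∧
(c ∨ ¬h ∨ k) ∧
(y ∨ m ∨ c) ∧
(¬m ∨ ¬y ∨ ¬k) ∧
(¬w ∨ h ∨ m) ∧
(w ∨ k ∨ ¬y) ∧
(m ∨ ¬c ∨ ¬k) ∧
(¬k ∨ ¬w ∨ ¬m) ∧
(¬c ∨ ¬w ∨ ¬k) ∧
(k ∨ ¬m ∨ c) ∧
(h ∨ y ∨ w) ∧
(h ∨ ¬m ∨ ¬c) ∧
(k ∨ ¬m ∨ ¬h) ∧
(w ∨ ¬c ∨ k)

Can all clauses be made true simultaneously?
Yes

Yes, the formula is satisfiable.

One satisfying assignment is: k=True, c=True, y=False, w=False, h=True, m=True

Verification: With this assignment, all 26 clauses evaluate to true.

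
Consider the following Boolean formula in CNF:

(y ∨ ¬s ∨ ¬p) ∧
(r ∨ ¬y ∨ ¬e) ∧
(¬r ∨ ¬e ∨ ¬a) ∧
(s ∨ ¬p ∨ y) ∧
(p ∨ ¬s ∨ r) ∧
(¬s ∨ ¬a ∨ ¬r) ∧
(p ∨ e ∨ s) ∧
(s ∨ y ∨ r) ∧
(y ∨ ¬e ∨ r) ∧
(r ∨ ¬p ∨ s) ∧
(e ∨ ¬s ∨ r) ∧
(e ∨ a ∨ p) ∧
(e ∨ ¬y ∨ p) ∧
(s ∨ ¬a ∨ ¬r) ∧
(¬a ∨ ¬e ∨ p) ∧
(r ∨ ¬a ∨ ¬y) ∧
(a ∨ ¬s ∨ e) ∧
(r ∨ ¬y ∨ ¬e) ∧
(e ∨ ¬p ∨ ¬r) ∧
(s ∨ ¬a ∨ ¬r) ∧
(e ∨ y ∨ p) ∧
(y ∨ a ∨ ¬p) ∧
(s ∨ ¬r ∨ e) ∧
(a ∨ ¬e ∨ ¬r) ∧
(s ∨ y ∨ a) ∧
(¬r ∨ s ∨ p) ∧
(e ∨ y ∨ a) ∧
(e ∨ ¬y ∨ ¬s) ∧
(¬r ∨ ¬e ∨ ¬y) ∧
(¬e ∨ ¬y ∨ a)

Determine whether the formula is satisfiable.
No

No, the formula is not satisfiable.

No assignment of truth values to the variables can make all 30 clauses true simultaneously.

The formula is UNSAT (unsatisfiable).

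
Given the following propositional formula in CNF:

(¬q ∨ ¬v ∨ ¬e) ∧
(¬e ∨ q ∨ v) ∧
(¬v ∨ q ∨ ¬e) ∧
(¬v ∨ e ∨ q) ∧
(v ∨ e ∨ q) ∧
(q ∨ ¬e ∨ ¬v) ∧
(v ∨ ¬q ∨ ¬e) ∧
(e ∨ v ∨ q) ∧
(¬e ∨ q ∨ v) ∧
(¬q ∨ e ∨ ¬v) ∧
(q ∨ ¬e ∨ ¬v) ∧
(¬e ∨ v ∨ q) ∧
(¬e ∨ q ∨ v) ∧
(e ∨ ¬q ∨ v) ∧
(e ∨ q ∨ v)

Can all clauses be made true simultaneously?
No

No, the formula is not satisfiable.

No assignment of truth values to the variables can make all 15 clauses true simultaneously.

The formula is UNSAT (unsatisfiable).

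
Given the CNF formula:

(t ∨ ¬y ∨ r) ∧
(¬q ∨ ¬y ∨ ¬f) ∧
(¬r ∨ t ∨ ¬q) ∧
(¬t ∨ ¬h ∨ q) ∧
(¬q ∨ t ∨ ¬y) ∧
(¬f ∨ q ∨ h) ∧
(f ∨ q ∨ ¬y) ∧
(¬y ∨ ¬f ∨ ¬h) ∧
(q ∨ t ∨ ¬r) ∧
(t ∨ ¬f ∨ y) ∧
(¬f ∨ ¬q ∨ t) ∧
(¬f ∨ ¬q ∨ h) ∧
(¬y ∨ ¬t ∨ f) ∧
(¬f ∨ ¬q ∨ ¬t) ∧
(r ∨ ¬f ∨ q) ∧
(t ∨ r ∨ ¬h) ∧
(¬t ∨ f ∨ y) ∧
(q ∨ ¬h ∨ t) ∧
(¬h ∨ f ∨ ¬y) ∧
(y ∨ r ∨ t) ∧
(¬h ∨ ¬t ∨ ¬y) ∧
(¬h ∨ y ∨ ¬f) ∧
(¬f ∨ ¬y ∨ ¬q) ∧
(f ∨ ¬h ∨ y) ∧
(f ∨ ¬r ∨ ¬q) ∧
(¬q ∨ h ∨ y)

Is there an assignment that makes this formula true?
No

No, the formula is not satisfiable.

No assignment of truth values to the variables can make all 26 clauses true simultaneously.

The formula is UNSAT (unsatisfiable).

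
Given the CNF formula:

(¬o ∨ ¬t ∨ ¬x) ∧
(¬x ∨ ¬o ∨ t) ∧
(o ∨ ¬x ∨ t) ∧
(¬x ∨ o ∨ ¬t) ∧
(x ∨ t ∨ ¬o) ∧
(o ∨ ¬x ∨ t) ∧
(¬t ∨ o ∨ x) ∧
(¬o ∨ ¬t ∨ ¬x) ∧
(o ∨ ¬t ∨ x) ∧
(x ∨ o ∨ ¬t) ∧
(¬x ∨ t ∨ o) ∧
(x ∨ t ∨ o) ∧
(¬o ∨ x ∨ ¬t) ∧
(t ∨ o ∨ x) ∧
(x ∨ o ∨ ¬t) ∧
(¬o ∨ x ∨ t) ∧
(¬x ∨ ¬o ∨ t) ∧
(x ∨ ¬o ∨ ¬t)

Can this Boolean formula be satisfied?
No

No, the formula is not satisfiable.

No assignment of truth values to the variables can make all 18 clauses true simultaneously.

The formula is UNSAT (unsatisfiable).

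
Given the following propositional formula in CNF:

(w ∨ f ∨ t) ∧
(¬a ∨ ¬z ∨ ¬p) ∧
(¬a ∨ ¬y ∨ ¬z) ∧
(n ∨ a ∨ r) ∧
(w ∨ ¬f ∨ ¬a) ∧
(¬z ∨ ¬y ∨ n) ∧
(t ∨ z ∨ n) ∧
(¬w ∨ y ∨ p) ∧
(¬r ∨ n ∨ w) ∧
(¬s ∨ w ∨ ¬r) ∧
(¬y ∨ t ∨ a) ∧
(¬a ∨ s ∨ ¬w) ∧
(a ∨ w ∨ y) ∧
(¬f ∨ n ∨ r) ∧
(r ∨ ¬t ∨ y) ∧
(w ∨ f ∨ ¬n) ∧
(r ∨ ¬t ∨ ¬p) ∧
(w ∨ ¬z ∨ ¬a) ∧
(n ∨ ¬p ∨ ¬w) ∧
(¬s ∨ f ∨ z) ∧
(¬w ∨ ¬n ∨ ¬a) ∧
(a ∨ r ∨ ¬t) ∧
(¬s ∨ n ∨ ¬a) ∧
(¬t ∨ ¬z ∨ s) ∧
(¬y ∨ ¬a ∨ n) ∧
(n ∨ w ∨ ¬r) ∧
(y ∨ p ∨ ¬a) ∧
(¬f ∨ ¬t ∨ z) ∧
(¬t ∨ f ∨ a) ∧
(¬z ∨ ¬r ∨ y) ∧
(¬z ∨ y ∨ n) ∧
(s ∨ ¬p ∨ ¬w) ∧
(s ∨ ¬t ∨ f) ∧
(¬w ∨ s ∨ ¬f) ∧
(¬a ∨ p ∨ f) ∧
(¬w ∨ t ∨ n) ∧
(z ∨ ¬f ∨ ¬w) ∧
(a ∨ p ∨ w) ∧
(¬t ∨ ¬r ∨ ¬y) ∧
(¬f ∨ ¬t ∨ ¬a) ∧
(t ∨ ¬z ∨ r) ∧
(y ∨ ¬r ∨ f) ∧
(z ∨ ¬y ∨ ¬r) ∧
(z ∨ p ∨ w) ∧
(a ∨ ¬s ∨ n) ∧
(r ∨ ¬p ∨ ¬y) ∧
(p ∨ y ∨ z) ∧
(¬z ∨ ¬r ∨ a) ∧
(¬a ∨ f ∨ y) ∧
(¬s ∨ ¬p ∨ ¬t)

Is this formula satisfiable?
No

No, the formula is not satisfiable.

No assignment of truth values to the variables can make all 50 clauses true simultaneously.

The formula is UNSAT (unsatisfiable).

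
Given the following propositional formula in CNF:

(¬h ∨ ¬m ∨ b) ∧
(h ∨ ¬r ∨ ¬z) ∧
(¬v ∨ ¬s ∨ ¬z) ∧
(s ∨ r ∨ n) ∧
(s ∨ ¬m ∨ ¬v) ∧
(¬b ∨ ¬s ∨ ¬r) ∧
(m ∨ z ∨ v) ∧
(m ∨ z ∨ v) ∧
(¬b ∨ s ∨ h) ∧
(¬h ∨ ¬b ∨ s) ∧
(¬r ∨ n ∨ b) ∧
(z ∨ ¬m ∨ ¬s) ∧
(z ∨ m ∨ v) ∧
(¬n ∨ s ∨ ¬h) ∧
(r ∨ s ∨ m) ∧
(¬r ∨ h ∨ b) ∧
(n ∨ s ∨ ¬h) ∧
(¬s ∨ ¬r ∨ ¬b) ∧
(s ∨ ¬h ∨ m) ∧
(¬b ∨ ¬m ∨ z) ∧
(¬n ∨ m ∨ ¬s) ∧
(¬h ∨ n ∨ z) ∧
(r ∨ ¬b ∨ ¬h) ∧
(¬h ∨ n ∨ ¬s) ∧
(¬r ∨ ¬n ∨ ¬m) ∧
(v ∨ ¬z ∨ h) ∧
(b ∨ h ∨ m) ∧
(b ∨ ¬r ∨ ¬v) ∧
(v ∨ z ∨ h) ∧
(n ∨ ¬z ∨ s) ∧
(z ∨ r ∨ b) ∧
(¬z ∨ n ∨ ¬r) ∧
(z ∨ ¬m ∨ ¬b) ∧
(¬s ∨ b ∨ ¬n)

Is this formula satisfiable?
Yes

Yes, the formula is satisfiable.

One satisfying assignment is: v=True, z=False, b=True, n=False, s=True, r=False, h=False, m=False

Verification: With this assignment, all 34 clauses evaluate to true.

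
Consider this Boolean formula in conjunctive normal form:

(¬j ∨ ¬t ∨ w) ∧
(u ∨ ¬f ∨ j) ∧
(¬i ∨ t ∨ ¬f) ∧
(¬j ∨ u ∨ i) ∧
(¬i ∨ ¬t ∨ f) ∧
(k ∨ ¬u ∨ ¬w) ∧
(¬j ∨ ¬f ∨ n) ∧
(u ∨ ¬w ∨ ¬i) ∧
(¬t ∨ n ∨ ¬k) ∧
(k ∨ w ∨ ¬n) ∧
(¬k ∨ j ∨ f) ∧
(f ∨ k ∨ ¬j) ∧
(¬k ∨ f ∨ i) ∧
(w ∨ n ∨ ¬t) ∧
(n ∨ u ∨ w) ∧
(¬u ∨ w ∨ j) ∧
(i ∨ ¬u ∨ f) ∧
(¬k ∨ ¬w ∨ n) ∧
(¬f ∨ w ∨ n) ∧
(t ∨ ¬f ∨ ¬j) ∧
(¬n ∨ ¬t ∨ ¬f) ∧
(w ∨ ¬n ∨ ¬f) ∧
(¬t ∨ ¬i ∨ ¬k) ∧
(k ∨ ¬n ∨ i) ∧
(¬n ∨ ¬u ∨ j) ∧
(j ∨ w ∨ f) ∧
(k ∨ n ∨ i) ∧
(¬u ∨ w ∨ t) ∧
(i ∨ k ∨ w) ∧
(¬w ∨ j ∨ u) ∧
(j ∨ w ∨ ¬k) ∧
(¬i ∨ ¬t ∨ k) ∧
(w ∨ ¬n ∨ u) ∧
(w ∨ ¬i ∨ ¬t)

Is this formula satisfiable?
Yes

Yes, the formula is satisfiable.

One satisfying assignment is: t=False, i=True, n=True, u=True, f=False, w=True, k=True, j=True

Verification: With this assignment, all 34 clauses evaluate to true.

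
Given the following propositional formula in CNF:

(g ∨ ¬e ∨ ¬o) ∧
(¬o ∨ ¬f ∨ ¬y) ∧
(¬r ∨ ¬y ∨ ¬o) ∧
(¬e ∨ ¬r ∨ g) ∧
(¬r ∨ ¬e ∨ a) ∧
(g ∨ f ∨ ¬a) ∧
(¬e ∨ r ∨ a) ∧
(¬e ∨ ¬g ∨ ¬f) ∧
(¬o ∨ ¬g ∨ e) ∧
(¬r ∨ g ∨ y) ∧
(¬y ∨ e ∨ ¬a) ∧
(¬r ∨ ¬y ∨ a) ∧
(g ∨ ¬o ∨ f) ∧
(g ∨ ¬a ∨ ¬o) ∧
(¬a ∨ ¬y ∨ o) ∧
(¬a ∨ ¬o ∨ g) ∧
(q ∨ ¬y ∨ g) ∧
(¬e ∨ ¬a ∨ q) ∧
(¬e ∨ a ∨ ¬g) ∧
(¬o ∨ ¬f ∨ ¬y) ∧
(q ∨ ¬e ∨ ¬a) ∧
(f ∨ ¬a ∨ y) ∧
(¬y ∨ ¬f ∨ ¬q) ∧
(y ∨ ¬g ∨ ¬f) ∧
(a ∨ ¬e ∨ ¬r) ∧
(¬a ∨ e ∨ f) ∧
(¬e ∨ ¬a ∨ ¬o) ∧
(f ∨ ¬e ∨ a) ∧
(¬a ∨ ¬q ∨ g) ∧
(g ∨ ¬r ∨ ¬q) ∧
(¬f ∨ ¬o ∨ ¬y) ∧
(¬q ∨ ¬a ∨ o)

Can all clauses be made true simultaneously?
Yes

Yes, the formula is satisfiable.

One satisfying assignment is: a=False, f=False, o=False, y=False, e=False, r=False, g=False, q=False

Verification: With this assignment, all 32 clauses evaluate to true.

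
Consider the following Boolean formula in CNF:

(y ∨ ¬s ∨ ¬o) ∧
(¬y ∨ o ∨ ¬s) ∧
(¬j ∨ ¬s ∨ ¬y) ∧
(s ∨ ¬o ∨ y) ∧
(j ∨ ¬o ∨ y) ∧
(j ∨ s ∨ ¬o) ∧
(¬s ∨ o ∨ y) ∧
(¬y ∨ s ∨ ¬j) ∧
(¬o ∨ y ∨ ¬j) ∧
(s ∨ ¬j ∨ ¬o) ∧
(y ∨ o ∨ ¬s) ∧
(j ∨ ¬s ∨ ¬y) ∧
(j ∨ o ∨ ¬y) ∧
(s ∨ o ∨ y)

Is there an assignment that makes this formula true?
No

No, the formula is not satisfiable.

No assignment of truth values to the variables can make all 14 clauses true simultaneously.

The formula is UNSAT (unsatisfiable).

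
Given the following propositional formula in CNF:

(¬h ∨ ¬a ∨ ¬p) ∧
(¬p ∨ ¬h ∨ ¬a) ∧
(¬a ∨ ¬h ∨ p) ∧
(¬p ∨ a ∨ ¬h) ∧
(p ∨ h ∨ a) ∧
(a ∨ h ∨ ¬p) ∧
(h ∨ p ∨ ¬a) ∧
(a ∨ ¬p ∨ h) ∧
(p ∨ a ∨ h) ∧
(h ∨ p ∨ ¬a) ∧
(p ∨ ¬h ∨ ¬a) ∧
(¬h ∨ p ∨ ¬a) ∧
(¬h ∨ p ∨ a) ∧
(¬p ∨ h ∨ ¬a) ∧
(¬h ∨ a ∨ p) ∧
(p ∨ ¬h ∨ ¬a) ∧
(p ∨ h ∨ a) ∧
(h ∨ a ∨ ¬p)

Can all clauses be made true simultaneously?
No

No, the formula is not satisfiable.

No assignment of truth values to the variables can make all 18 clauses true simultaneously.

The formula is UNSAT (unsatisfiable).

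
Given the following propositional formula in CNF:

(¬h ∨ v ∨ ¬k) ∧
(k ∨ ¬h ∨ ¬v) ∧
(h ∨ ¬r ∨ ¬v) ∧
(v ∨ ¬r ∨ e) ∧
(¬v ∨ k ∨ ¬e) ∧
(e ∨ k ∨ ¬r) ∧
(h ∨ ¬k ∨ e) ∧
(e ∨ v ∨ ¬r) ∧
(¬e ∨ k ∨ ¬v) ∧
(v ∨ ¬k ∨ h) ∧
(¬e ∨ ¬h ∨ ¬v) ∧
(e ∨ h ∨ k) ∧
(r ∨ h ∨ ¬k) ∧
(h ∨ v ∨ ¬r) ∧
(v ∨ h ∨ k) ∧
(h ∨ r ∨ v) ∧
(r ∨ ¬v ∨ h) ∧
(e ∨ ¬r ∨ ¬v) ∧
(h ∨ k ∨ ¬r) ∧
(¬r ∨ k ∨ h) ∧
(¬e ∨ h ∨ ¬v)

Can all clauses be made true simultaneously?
Yes

Yes, the formula is satisfiable.

One satisfying assignment is: h=True, v=False, k=False, e=False, r=False

Verification: With this assignment, all 21 clauses evaluate to true.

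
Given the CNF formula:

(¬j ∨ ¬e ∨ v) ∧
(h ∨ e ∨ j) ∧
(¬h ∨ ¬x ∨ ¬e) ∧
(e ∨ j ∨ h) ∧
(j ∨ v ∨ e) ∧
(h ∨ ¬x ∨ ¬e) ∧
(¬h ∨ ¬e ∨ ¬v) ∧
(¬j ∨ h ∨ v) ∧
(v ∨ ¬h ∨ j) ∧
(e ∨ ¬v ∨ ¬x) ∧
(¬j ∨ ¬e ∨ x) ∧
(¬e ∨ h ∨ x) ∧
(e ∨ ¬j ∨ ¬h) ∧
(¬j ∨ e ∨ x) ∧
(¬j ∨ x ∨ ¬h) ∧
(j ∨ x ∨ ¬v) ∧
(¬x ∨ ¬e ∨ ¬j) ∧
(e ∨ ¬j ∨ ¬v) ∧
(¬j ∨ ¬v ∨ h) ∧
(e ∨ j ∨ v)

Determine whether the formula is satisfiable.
No

No, the formula is not satisfiable.

No assignment of truth values to the variables can make all 20 clauses true simultaneously.

The formula is UNSAT (unsatisfiable).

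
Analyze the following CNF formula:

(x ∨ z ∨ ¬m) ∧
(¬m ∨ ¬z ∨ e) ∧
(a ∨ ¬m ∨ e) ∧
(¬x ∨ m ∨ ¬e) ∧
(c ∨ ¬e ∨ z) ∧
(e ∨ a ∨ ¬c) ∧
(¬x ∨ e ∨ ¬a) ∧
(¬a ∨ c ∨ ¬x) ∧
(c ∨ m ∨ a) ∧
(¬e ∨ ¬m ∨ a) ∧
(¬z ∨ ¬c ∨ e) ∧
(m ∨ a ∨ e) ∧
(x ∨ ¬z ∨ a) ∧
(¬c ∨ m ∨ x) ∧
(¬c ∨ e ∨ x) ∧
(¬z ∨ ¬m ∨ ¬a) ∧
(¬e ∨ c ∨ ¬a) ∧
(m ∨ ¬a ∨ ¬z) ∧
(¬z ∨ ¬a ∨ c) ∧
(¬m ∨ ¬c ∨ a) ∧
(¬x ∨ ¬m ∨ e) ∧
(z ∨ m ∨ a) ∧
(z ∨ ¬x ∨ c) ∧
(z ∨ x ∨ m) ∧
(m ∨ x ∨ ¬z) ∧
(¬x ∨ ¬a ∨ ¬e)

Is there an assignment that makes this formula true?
No

No, the formula is not satisfiable.

No assignment of truth values to the variables can make all 26 clauses true simultaneously.

The formula is UNSAT (unsatisfiable).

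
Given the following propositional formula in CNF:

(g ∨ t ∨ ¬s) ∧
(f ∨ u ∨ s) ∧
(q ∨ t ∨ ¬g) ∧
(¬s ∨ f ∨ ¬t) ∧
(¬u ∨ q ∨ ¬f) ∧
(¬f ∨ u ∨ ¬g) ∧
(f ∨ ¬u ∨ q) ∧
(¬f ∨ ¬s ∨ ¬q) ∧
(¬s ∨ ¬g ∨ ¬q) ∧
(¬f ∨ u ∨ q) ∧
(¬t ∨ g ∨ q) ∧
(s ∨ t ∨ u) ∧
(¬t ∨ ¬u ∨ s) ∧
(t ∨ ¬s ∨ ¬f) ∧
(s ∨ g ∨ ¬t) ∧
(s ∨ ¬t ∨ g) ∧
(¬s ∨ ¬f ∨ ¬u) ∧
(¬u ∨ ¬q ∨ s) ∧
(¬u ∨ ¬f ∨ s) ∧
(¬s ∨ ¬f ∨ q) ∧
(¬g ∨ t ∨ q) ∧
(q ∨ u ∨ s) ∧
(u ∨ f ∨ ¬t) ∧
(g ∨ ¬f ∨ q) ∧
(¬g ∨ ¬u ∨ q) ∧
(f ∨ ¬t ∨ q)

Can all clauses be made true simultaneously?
No

No, the formula is not satisfiable.

No assignment of truth values to the variables can make all 26 clauses true simultaneously.

The formula is UNSAT (unsatisfiable).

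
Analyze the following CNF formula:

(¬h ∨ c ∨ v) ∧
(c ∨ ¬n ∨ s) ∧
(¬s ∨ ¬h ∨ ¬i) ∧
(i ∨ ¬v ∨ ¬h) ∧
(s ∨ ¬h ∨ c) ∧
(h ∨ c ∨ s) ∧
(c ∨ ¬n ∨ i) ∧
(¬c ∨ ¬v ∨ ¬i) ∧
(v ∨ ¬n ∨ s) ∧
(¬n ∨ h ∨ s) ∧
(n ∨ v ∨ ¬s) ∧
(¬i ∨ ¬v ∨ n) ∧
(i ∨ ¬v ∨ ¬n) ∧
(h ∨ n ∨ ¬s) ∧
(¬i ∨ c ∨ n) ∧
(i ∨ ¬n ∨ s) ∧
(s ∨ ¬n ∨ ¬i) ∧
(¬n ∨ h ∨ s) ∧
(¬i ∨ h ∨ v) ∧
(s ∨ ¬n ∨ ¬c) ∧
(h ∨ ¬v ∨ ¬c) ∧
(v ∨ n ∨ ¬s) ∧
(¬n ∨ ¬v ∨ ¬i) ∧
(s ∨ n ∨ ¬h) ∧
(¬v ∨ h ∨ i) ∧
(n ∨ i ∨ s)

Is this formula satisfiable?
Yes

Yes, the formula is satisfiable.

One satisfying assignment is: i=False, s=True, c=True, v=False, n=True, h=False

Verification: With this assignment, all 26 clauses evaluate to true.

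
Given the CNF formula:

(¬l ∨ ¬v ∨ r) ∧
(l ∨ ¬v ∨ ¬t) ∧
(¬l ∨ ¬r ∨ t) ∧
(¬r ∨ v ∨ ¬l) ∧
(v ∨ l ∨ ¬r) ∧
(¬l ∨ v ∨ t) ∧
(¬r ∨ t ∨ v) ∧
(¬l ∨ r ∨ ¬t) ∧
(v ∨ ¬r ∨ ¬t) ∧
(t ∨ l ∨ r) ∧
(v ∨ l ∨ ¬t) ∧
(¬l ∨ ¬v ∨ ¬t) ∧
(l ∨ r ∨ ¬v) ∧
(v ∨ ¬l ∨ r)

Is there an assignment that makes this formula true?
Yes

Yes, the formula is satisfiable.

One satisfying assignment is: t=False, l=False, v=True, r=True

Verification: With this assignment, all 14 clauses evaluate to true.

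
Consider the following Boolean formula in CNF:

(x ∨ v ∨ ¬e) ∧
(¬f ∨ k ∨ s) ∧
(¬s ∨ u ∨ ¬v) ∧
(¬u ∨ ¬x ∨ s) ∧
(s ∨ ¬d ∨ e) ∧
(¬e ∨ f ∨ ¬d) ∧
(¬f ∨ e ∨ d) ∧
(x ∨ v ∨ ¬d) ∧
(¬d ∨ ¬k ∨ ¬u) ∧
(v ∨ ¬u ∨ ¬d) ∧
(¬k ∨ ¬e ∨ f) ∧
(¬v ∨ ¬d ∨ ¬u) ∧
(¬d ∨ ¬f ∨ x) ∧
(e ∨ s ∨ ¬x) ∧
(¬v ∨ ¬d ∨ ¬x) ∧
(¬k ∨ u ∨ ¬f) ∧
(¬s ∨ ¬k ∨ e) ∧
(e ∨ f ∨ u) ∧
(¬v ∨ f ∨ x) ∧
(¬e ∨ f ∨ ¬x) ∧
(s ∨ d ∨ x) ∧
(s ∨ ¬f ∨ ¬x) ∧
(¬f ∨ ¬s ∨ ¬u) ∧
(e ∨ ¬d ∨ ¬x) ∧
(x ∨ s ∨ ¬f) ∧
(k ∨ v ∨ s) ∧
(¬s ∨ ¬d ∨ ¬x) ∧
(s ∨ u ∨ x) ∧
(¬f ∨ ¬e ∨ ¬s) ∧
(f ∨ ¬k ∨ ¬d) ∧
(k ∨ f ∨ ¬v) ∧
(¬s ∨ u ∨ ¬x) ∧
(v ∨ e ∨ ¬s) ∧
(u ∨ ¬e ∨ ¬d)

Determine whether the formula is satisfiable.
No

No, the formula is not satisfiable.

No assignment of truth values to the variables can make all 34 clauses true simultaneously.

The formula is UNSAT (unsatisfiable).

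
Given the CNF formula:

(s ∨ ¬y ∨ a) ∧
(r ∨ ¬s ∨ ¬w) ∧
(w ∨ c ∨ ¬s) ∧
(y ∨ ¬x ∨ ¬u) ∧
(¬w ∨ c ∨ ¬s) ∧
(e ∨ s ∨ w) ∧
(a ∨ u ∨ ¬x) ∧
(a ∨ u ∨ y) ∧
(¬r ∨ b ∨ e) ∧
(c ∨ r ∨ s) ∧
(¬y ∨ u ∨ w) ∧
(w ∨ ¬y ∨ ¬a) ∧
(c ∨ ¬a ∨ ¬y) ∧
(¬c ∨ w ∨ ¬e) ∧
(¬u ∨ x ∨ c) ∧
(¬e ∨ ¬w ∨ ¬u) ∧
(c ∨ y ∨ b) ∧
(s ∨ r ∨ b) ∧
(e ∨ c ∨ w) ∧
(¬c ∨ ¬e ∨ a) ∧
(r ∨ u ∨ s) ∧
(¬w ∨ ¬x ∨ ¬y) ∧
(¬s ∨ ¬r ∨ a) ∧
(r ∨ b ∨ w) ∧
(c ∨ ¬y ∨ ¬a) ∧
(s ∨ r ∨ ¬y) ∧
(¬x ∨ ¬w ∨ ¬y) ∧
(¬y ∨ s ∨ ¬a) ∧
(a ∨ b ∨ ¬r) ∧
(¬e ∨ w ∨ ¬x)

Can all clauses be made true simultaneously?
Yes

Yes, the formula is satisfiable.

One satisfying assignment is: u=False, b=False, a=True, r=True, e=True, s=False, x=False, y=False, w=True, c=True

Verification: With this assignment, all 30 clauses evaluate to true.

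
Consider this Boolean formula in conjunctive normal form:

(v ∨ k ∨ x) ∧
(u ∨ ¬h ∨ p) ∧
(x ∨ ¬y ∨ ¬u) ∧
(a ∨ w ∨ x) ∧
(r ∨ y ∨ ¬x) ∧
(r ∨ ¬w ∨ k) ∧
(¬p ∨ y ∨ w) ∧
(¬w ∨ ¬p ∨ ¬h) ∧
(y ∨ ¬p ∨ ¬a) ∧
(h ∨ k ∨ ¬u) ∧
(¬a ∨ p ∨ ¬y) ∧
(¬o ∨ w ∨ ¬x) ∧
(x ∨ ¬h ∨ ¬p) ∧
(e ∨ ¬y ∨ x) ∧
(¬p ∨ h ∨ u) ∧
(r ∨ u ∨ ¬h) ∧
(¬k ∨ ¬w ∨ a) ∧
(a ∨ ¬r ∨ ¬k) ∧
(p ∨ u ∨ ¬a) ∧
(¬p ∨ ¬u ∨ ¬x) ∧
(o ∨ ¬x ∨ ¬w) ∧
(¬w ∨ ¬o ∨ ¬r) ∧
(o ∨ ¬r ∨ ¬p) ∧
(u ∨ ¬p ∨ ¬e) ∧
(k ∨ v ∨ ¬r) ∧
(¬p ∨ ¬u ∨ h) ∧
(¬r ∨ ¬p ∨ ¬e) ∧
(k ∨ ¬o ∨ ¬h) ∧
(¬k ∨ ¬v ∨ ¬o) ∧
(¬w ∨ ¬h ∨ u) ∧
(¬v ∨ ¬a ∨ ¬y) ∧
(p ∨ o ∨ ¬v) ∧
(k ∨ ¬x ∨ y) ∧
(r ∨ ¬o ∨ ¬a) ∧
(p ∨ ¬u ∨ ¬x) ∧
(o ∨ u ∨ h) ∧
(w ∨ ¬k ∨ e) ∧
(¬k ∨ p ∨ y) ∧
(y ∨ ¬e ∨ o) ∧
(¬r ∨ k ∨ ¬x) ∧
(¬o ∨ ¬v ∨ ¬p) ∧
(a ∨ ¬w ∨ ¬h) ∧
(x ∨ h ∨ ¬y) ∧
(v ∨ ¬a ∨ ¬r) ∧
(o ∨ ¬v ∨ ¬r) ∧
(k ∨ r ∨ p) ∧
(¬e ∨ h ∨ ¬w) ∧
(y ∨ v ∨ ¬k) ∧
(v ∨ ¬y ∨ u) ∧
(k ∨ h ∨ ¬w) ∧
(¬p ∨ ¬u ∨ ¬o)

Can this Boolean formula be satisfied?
No

No, the formula is not satisfiable.

No assignment of truth values to the variables can make all 51 clauses true simultaneously.

The formula is UNSAT (unsatisfiable).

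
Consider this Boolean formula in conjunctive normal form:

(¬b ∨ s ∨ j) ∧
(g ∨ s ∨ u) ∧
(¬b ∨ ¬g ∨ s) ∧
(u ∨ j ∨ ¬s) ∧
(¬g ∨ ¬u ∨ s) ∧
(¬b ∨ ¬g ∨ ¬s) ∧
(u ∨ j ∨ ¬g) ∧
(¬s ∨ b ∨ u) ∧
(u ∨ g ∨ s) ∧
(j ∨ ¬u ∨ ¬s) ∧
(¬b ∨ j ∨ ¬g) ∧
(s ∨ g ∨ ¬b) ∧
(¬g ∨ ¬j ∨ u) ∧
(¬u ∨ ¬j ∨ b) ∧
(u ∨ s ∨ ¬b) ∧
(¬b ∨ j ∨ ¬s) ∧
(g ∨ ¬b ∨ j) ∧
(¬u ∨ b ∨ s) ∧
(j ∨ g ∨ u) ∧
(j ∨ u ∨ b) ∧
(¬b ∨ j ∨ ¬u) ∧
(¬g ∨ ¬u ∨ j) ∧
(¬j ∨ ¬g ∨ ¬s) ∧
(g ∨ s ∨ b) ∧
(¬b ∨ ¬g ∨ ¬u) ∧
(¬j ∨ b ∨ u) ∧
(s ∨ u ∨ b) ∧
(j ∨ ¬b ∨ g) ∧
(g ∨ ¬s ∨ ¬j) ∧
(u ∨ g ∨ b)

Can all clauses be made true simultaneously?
No

No, the formula is not satisfiable.

No assignment of truth values to the variables can make all 30 clauses true simultaneously.

The formula is UNSAT (unsatisfiable).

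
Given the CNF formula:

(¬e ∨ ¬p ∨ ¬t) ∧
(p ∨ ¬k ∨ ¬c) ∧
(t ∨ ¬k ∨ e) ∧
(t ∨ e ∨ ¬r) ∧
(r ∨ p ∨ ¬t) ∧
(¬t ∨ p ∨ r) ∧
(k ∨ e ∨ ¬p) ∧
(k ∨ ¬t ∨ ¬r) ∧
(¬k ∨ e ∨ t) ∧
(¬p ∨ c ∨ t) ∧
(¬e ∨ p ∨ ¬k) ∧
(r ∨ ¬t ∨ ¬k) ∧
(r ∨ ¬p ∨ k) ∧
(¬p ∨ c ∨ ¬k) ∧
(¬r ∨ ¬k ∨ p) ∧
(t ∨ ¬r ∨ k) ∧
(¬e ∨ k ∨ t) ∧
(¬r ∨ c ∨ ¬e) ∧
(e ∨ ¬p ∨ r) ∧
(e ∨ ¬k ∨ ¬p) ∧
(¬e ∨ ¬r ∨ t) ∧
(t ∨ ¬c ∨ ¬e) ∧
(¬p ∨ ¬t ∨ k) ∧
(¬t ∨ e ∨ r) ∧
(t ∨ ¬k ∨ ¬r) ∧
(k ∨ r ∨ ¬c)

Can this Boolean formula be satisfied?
Yes

Yes, the formula is satisfiable.

One satisfying assignment is: c=False, r=False, e=False, k=False, t=False, p=False

Verification: With this assignment, all 26 clauses evaluate to true.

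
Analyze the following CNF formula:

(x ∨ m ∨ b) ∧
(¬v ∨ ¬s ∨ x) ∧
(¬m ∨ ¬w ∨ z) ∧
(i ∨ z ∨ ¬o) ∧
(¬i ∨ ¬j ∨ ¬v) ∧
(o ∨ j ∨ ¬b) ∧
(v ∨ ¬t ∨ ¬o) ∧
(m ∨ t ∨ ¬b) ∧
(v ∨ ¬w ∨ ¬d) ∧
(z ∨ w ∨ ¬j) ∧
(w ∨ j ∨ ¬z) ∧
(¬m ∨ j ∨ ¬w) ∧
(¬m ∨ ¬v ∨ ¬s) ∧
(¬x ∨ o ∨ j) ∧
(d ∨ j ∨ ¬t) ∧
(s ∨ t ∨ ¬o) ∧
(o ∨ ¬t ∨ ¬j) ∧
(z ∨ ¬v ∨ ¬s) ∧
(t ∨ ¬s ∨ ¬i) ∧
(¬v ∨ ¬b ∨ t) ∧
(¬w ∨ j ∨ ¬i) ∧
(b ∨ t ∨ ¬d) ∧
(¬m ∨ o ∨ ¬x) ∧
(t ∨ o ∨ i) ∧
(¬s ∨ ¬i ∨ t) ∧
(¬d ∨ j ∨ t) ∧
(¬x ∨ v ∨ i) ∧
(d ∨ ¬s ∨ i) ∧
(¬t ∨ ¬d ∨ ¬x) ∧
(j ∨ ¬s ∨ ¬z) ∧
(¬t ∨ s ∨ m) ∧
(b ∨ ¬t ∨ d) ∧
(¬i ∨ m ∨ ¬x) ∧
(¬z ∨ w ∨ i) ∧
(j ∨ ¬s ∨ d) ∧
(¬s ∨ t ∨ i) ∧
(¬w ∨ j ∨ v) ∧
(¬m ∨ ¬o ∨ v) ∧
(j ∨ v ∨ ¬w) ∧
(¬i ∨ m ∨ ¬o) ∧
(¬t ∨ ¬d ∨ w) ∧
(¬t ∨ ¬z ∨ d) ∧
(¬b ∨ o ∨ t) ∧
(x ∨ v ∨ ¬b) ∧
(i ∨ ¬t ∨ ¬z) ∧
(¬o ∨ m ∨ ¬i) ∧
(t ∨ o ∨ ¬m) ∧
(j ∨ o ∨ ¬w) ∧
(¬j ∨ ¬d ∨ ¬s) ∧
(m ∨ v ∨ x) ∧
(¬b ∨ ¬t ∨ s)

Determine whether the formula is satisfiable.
No

No, the formula is not satisfiable.

No assignment of truth values to the variables can make all 51 clauses true simultaneously.

The formula is UNSAT (unsatisfiable).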